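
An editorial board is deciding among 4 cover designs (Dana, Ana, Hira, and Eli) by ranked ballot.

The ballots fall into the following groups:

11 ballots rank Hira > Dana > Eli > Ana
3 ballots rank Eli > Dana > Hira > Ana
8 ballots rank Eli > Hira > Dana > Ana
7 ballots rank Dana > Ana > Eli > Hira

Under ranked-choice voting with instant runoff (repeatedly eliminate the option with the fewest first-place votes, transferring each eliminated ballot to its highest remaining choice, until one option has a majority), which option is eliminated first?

Ana

Round 1: Hira 11, Eli 11, Dana 7, Ana 0. Ana has the fewest and is eliminated.
Round 2: Hira 11, Eli 11, Dana 7. Dana has the fewest and is eliminated.
Round 3: Eli 18, Hira 11. Eli has a majority.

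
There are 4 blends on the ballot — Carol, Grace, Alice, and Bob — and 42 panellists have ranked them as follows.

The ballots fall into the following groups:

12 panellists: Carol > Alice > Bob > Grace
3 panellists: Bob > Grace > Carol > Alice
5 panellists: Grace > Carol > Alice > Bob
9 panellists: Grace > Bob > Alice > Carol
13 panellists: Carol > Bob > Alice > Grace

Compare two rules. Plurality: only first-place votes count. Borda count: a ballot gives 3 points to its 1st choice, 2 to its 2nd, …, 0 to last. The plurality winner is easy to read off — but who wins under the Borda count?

Carol

Plurality first-place counts: Carol 25, Grace 14, Alice 0, Bob 3 → Carol.
Borda totals: Carol 88, Grace 48, Alice 51, Bob 65 → Carol.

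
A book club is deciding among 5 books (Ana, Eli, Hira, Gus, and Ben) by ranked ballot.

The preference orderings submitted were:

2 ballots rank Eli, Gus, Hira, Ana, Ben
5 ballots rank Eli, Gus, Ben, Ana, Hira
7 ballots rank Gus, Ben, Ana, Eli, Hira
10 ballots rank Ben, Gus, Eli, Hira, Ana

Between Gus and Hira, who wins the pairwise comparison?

Ballots ranking Gus above Hira: 2+5+7+10 = 24.
Ballots ranking Hira above Gus: 0.
Gus wins the head-to-head, 24–0.

Gus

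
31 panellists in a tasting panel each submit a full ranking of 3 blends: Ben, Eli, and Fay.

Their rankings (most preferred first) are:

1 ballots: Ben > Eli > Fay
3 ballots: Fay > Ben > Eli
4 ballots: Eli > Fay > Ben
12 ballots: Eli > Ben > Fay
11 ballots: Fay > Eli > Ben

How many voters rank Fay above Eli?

14

Ballots ranking Fay above Eli: 3+11 = 14.
Ballots ranking Eli above Fay: 1+4+12 = 17.
So 14 of 31 voters prefer Fay to Eli.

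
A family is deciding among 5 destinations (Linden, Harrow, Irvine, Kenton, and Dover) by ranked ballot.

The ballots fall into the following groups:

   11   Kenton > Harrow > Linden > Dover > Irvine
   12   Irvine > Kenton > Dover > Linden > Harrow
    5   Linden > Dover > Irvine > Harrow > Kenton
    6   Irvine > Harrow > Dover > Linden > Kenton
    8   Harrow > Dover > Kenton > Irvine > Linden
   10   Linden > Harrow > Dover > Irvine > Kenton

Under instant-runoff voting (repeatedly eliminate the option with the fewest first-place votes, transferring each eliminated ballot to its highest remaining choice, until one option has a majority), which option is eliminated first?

Round 1: Irvine 18, Linden 15, Kenton 11, Harrow 8, Dover 0. Dover has the fewest and is eliminated.
Round 2: Irvine 18, Linden 15, Kenton 11, Harrow 8. Harrow has the fewest and is eliminated.
Round 3: Kenton 19, Irvine 18, Linden 15. Linden has the fewest and is eliminated.
Round 4: Irvine 33, Kenton 19. Irvine has a majority.

Dover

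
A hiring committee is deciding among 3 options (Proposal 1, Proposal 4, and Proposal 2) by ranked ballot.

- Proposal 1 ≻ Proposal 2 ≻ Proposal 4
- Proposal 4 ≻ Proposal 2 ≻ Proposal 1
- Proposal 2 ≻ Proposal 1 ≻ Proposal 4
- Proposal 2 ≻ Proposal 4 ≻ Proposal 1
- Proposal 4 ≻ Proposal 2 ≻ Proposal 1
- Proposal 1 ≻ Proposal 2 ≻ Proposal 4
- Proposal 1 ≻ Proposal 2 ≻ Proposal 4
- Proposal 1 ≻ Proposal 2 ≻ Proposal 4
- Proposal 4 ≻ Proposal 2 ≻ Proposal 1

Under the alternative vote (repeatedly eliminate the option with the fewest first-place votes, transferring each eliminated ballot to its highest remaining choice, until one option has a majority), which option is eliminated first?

Round 1: Proposal 1 4, Proposal 4 3, Proposal 2 2. Proposal 2 has the fewest and is eliminated.
Round 2: Proposal 1 5, Proposal 4 4. Proposal 1 has a majority.

Proposal 2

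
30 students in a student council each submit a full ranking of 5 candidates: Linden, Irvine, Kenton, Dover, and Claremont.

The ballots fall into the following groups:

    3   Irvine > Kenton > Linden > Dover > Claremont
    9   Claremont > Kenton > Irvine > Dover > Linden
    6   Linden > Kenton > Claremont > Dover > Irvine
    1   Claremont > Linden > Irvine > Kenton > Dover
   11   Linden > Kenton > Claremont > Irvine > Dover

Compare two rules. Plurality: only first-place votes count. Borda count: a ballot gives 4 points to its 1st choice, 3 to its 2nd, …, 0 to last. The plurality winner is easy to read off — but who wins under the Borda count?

Plurality first-place counts: Linden 17, Irvine 3, Kenton 0, Dover 0, Claremont 10 → Linden.
Borda totals: Linden 77, Irvine 43, Kenton 88, Dover 18, Claremont 74 → Kenton.

Kenton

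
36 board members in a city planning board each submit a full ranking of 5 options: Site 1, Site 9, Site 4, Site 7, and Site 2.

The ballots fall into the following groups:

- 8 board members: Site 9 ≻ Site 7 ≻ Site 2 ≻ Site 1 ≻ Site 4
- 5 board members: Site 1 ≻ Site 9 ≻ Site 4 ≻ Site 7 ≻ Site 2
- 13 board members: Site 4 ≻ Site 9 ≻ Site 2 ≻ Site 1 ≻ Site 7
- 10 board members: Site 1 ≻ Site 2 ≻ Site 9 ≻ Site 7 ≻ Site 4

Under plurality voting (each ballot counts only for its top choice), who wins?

First-place vote totals:
  Site 1: 15
  Site 9: 8
  Site 4: 13
  Site 7: 0
  Site 2: 0
Site 1 has the most first-place votes.

Site 1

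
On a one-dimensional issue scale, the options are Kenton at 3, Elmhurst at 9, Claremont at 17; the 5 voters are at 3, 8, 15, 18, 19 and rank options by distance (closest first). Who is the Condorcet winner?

Claremont

With single-peaked preferences on a line, the Condorcet winner is the candidate closest to the median voter.
The median voter (position 15) is closest to Claremont at 17.
Check: Claremont vs Kenton — voters closer to Claremont: 3 of 5.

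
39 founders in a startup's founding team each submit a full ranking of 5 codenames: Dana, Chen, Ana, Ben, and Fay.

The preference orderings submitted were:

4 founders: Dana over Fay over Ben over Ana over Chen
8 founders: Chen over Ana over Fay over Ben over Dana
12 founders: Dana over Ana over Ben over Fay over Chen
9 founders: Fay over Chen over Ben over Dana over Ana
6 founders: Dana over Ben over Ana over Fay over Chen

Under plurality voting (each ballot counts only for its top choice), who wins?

Dana

First-place vote totals:
  Dana: 22
  Chen: 8
  Ana: 0
  Ben: 0
  Fay: 9
Dana has the most first-place votes.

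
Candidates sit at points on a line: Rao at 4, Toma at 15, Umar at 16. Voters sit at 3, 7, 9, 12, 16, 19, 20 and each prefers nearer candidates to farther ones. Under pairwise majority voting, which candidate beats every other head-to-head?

Toma

With single-peaked preferences on a line, the Condorcet winner is the candidate closest to the median voter.
The median voter (position 12) is closest to Toma at 15.
Check: Toma vs Umar — voters closer to Toma: 4 of 7.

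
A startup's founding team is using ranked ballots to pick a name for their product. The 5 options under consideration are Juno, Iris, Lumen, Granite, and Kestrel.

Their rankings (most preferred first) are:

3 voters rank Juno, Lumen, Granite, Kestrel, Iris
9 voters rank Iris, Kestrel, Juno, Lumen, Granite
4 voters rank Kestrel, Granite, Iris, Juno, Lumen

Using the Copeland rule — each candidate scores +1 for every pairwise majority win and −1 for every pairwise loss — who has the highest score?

Iris

Pairwise results:
  Juno vs Iris: Iris wins 13–3.
  Juno vs Lumen: Juno wins 16–0.
  Juno vs Granite: Juno wins 12–4.
  Juno vs Kestrel: Kestrel wins 13–3.
  Iris vs Lumen: Iris wins 13–3.
  Iris vs Granite: Iris wins 9–7.
  Iris vs Kestrel: Iris wins 9–7.
  Lumen vs Granite: Lumen wins 12–4.
  Lumen vs Kestrel: Kestrel wins 13–3.
  Granite vs Kestrel: Kestrel wins 13–3.
Copeland scores (wins − losses):
  Juno: 2 − 2 = 0
  Iris: 4 − 0 = 4
  Lumen: 1 − 3 = -2
  Granite: 0 − 4 = -4
  Kestrel: 3 − 1 = 2
Iris has the best Copeland score.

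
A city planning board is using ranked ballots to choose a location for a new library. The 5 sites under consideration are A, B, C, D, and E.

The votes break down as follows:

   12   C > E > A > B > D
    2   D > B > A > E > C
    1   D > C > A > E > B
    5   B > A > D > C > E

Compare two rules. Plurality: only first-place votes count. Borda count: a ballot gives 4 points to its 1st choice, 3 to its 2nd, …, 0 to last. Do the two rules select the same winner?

Plurality first-place counts: A 0, B 5, C 12, D 3, E 0 → C.
Borda totals: A 45, B 38, C 56, D 22, E 39 → C.
The two rules agree on C.

Yes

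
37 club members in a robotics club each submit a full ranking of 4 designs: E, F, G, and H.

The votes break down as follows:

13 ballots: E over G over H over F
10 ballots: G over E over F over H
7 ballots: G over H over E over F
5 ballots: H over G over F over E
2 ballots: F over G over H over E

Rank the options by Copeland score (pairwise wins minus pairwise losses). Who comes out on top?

G

Pairwise results:
  E vs F: E wins 30–7.
  E vs G: G wins 24–13.
  E vs H: E wins 23–14.
  F vs G: G wins 35–2.
  F vs H: H wins 25–12.
  G vs H: G wins 32–5.
Copeland scores (wins − losses):
  E: 2 − 1 = 1
  F: 0 − 3 = -3
  G: 3 − 0 = 3
  H: 1 − 2 = -1
G has the best Copeland score.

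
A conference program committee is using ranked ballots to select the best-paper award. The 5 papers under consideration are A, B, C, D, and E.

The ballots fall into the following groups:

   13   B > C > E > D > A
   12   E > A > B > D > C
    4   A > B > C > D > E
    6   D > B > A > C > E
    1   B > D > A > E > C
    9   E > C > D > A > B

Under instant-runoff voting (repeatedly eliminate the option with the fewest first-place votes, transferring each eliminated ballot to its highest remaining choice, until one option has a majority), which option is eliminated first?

Round 1: E 21, B 14, D 6, A 4, C 0. C has the fewest and is eliminated.
Round 2: E 21, B 14, D 6, A 4. A has the fewest and is eliminated.
Round 3: E 21, B 18, D 6. D has the fewest and is eliminated.
Round 4: B 24, E 21. B has a majority.

C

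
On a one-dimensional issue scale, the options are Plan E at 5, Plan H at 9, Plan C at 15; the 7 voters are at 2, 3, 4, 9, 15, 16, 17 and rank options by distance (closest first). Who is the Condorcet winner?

With single-peaked preferences on a line, the Condorcet winner is the candidate closest to the median voter.
The median voter (position 9) is closest to Plan H at 9.
Check: Plan H vs Plan C — voters closer to Plan H: 4 of 7.

Plan H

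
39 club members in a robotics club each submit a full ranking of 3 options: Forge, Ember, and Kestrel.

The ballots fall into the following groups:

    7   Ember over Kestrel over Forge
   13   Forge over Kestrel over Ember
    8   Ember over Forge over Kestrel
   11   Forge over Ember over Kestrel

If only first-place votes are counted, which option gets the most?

First-place vote totals:
  Forge: 24
  Ember: 15
  Kestrel: 0
Forge has the most first-place votes.

Forge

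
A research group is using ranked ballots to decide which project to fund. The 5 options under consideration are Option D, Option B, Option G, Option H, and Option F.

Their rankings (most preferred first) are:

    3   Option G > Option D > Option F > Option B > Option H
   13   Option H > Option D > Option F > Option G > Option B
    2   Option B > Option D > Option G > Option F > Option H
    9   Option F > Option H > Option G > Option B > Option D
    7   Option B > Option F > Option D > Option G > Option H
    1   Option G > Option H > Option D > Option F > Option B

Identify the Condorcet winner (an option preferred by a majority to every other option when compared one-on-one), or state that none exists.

Head-to-head results (35 voters total):
Option D vs Option B: Option B wins 18–17.
Option D vs Option G: Option D wins 22–13.
Option D vs Option H: Option H wins 23–12.
Option D vs Option F: Option D wins 19–16.
Option B vs Option G: Option G wins 26–9.
Option B vs Option H: Option H wins 23–12.
Option B vs Option F: Option F wins 26–9.
Option G vs Option H: Option H wins 22–13.
Option G vs Option F: Option F wins 29–6.
Option H vs Option F: Option F wins 21–14.
No candidate beats all others: Option D beats Option G beats Option B beats Option D, a majority cycle.

No Condorcet winner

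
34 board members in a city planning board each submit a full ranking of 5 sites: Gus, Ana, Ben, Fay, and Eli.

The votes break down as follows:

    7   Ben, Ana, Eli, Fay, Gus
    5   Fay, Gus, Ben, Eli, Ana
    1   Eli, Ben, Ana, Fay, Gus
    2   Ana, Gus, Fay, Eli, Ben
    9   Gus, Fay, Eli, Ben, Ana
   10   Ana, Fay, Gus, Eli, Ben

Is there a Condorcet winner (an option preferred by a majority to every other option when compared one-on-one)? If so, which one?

There is no Condorcet winner

Head-to-head results (34 voters total):
Gus vs Ana: Ana wins 20–14.
Gus vs Ben: Gus wins 26–8.
Gus vs Fay: Fay wins 23–11.
Gus vs Eli: Gus wins 26–8.
Ana vs Ben: Ben wins 22–12.
Ana vs Fay: Ana wins 20–14.
Ana vs Eli: Ana wins 19–15.
Ben vs Fay: Fay wins 26–8.
Ben vs Eli: Eli wins 22–12.
Fay vs Eli: Fay wins 26–8.
No candidate beats all others: Gus beats Ben beats Ana beats Gus, a majority cycle.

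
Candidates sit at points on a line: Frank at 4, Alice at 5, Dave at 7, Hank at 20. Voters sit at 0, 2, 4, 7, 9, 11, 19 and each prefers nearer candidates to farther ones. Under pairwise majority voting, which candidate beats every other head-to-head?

Dave

With single-peaked preferences on a line, the Condorcet winner is the candidate closest to the median voter.
The median voter (position 7) is closest to Dave at 7.
Check: Dave vs Frank — voters closer to Dave: 4 of 7.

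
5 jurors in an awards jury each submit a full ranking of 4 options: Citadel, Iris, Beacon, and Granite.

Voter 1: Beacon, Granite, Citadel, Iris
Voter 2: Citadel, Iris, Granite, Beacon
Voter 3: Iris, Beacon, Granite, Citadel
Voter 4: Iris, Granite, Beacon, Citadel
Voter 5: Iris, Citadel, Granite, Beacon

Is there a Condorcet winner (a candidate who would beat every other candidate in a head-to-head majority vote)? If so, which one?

Iris

Head-to-head results (5 voters total):
Citadel vs Iris: Iris wins 3–2.
Citadel vs Beacon: Beacon wins 3–2.
Citadel vs Granite: Granite wins 3–2.
Iris vs Beacon: Iris wins 4–1.
Iris vs Granite: Iris wins 4–1.
Beacon vs Granite: Granite wins 3–2.
Iris beats each rival — Citadel (3–2), Beacon (4–1), Granite (4–1) — so Iris is the Condorcet winner.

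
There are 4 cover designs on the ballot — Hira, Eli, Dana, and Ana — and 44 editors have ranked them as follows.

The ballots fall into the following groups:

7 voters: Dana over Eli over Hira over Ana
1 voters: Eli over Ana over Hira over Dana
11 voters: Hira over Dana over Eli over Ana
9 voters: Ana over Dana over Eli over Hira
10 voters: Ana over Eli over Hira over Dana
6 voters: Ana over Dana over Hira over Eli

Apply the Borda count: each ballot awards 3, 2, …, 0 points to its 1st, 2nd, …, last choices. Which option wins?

Borda scores:
  Hira: 7·1 + 1 + 11·3 + 9·0 + 10·1 + 6·1 = 57
  Eli: 7·2 + 3 + 11·1 + 9·1 + 10·2 + 6·0 = 57
  Dana: 7·3 + 0 + 11·2 + 9·2 + 10·0 + 6·2 = 73
  Ana: 7·0 + 2 + 11·0 + 9·3 + 10·3 + 6·3 = 77
Ana has the highest total.

Ana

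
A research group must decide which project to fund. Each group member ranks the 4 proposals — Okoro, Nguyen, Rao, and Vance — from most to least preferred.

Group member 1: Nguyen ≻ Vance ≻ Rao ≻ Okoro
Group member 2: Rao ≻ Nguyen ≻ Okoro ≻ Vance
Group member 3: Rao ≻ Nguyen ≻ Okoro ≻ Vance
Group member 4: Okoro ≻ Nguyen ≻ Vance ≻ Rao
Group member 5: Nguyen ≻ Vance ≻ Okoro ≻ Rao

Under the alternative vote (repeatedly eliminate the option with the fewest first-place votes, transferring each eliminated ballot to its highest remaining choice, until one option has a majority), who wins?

Nguyen

Round 1: Nguyen 2, Rao 2, Okoro 1, Vance 0. Vance has the fewest and is eliminated.
Round 2: Nguyen 2, Rao 2, Okoro 1. Okoro has the fewest and is eliminated.
Round 3: Nguyen 3, Rao 2. Nguyen has a majority.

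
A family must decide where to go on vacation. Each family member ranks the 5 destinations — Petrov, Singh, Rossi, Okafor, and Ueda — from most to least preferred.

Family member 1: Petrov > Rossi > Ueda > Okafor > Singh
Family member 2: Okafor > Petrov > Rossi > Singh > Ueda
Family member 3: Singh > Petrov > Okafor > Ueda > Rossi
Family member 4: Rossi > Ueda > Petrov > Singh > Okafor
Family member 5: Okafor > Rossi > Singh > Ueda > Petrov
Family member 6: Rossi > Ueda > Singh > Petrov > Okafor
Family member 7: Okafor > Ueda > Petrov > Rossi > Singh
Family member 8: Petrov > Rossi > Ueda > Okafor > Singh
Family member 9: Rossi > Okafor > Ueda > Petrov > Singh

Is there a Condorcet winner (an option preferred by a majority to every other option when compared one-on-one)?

No

Head-to-head results (9 voters total):
Petrov vs Singh: Petrov wins 6–3.
Petrov vs Rossi: Petrov wins 5–4.
Petrov vs Okafor: Petrov wins 5–4.
Petrov vs Ueda: Ueda wins 5–4.
Singh vs Rossi: Rossi wins 8–1.
Singh vs Okafor: Okafor wins 6–3.
Singh vs Ueda: Ueda wins 6–3.
Rossi vs Okafor: Rossi wins 5–4.
Rossi vs Ueda: Rossi wins 7–2.
Okafor vs Ueda: Okafor wins 5–4.
No candidate beats all others: Petrov beats Rossi beats Ueda beats Petrov, a majority cycle.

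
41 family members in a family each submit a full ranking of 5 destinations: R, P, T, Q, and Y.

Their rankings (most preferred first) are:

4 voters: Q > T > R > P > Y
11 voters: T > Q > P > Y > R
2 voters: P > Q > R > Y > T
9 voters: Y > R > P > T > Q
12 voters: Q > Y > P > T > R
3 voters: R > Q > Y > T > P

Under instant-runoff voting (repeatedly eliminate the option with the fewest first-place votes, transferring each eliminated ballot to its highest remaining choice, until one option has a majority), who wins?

Round 1: Q 16, T 11, Y 9, R 3, P 2. P has the fewest and is eliminated.
Round 2: Q 18, T 11, Y 9, R 3. R has the fewest and is eliminated.
Round 3: Q 21, T 11, Y 9. Q has a majority.

Q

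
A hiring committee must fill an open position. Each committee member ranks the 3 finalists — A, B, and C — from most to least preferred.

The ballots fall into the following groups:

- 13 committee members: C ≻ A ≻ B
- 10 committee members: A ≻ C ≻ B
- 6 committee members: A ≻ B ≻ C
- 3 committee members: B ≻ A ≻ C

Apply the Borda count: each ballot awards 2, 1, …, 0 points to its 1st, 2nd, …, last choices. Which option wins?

Borda scores:
  A: 13·1 + 10·2 + 6·2 + 3·1 = 48
  B: 13·0 + 10·0 + 6·1 + 3·2 = 12
  C: 13·2 + 10·1 + 6·0 + 3·0 = 36
A has the highest total.

A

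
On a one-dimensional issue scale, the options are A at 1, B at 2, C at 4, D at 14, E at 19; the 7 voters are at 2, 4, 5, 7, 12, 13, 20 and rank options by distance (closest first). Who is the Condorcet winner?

C

With single-peaked preferences on a line, the Condorcet winner is the candidate closest to the median voter.
The median voter (position 7) is closest to C at 4.
Check: C vs A — voters closer to C: 6 of 7.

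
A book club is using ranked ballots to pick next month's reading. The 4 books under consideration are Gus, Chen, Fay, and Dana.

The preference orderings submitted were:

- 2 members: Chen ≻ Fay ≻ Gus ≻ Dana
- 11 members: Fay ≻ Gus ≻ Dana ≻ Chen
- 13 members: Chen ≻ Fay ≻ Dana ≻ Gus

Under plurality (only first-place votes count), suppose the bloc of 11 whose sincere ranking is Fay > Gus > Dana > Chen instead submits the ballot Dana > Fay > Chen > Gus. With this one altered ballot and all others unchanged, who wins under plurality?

Chen

First-place totals with the altered ballot: Gus 0, Chen 15, Fay 0, Dana 11.
The winner is unchanged: still Chen.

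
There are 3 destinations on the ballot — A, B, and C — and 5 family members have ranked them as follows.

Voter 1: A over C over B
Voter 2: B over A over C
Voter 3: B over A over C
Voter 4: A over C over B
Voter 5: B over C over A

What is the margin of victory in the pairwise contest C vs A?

Ballots ranking C above A: 1.
Ballots ranking A above C: 4.
A wins 4–1, a margin of 3.

3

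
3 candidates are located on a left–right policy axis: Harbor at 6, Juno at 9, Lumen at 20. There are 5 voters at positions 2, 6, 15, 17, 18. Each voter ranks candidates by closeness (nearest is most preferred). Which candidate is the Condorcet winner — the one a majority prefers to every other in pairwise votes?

Lumen

With single-peaked preferences on a line, the Condorcet winner is the candidate closest to the median voter.
The median voter (position 15) is closest to Lumen at 20.
Check: Lumen vs Harbor — voters closer to Lumen: 3 of 5.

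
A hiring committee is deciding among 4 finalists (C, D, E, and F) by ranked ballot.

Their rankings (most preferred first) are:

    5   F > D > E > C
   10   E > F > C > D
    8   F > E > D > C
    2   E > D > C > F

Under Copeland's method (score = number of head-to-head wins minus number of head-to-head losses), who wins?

Pairwise results:
  C vs D: D wins 15–10.
  C vs E: E wins 25–0.
  C vs F: F wins 23–2.
  D vs E: E wins 20–5.
  D vs F: F wins 23–2.
  E vs F: F wins 13–12.
Copeland scores (wins − losses):
  C: 0 − 3 = -3
  D: 1 − 2 = -1
  E: 2 − 1 = 1
  F: 3 − 0 = 3
F has the best Copeland score.

F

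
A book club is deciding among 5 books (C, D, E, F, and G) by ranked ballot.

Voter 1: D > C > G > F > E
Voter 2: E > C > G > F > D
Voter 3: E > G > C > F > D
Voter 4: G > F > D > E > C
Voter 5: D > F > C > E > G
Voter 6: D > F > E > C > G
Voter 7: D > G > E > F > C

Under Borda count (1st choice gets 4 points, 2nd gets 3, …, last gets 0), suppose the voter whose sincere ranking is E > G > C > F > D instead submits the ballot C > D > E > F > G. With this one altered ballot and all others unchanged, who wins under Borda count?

Borda totals with the altered ballot: C 13, D 21, E 12, F 13, G 11.
The winner is unchanged: still D.

D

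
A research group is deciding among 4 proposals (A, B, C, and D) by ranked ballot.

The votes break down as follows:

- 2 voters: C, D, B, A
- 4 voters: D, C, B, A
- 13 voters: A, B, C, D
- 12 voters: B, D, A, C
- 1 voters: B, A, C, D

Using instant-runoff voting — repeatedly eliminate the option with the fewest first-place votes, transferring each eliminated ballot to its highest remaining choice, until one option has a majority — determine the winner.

B

Round 1: A 13, B 13, D 4, C 2. C has the fewest and is eliminated.
Round 2: A 13, B 13, D 6. D has the fewest and is eliminated.
Round 3: B 19, A 13. B has a majority.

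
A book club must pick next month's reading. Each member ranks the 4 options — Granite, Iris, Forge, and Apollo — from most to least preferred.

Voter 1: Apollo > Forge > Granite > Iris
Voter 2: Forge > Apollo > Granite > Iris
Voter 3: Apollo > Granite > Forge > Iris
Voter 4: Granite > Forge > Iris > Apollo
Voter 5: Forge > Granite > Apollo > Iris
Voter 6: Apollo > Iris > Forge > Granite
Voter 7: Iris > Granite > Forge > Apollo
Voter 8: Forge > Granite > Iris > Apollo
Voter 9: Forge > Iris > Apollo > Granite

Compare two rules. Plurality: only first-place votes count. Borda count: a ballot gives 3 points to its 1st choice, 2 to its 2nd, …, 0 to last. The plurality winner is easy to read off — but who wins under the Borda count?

Forge

Plurality first-place counts: Granite 1, Iris 1, Forge 4, Apollo 3 → Forge.
Borda totals: Granite 13, Iris 9, Forge 19, Apollo 13 → Forge.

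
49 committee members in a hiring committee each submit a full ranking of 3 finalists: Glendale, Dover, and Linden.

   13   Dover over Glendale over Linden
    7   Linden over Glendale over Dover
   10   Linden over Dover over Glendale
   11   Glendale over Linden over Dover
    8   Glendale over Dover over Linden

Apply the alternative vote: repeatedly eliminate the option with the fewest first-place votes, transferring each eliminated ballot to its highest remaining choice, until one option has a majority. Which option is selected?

Glendale

Round 1: Glendale 19, Linden 17, Dover 13. Dover has the fewest and is eliminated.
Round 2: Glendale 32, Linden 17. Glendale has a majority.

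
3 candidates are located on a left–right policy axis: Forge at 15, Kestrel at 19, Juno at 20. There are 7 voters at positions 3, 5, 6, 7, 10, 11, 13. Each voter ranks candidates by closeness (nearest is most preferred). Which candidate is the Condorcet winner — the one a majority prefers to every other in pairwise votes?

Forge

With single-peaked preferences on a line, the Condorcet winner is the candidate closest to the median voter.
The median voter (position 7) is closest to Forge at 15.
Check: Forge vs Juno — voters closer to Forge: 7 of 7.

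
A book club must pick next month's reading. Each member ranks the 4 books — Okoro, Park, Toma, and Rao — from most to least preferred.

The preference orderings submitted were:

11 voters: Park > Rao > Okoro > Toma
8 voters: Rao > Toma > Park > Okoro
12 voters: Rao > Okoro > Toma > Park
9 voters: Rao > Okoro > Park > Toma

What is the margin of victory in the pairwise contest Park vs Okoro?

Ballots ranking Park above Okoro: 11+8 = 19.
Ballots ranking Okoro above Park: 12+9 = 21.
Okoro wins 21–19, a margin of 2.

2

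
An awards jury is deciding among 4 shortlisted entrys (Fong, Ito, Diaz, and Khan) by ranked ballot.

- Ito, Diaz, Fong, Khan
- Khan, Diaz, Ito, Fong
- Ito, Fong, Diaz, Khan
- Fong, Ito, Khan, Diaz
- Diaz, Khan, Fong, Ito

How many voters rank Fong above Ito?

Ballots ranking Fong above Ito: 2.
Ballots ranking Ito above Fong: 3.
So 2 of 5 voters prefer Fong to Ito.

2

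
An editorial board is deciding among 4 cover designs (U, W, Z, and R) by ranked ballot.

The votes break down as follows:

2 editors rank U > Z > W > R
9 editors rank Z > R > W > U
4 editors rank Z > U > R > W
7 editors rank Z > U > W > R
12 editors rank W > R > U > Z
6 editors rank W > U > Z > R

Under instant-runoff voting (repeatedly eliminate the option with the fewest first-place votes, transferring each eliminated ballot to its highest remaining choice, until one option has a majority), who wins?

Z

Round 1: Z 20, W 18, U 2, R 0. R has the fewest and is eliminated.
Round 2: Z 20, W 18, U 2. U has the fewest and is eliminated.
Round 3: Z 22, W 18. Z has a majority.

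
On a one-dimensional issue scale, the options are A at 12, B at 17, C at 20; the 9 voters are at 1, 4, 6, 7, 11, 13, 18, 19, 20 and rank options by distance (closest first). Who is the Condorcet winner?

With single-peaked preferences on a line, the Condorcet winner is the candidate closest to the median voter.
The median voter (position 11) is closest to A at 12.
Check: A vs B — voters closer to A: 6 of 9.

A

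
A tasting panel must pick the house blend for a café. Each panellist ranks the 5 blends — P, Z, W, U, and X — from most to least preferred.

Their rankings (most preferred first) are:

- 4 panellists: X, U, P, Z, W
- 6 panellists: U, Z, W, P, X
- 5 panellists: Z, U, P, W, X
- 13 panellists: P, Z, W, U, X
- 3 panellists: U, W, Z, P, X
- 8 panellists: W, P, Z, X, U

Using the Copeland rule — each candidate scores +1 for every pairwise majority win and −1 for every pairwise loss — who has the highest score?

P

Pairwise results:
  P vs Z: P wins 25–14.
  P vs W: P wins 22–17.
  P vs U: P wins 21–18.
  P vs X: P wins 35–4.
  Z vs W: Z wins 28–11.
  Z vs U: Z wins 26–13.
  Z vs X: Z wins 35–4.
  W vs U: W wins 21–18.
  W vs X: W wins 35–4.
  U vs X: U wins 27–12.
Copeland scores (wins − losses):
  P: 4 − 0 = 4
  Z: 3 − 1 = 2
  W: 2 − 2 = 0
  U: 1 − 3 = -2
  X: 0 − 4 = -4
P has the best Copeland score.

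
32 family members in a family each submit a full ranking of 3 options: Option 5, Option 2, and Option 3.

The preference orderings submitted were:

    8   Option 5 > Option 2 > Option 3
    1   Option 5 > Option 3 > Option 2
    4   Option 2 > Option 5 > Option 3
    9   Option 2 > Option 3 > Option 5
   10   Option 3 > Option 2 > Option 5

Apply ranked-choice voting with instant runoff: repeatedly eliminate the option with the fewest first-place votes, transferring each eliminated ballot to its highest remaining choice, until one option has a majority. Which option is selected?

Round 1: Option 2 13, Option 3 10, Option 5 9. Option 5 has the fewest and is eliminated.
Round 2: Option 2 21, Option 3 11. Option 2 has a majority.

Option 2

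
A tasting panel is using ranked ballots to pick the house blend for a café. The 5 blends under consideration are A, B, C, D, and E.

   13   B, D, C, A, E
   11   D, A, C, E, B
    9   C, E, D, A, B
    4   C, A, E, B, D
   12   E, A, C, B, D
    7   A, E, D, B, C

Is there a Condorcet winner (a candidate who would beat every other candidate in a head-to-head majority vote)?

No

Head-to-head results (56 voters total):
A vs B: A wins 43–13.
A vs C: A wins 30–26.
A vs D: D wins 33–23.
A vs E: A wins 35–21.
B vs C: C wins 36–20.
B vs D: B wins 29–27.
B vs E: E wins 43–13.
C vs D: D wins 31–25.
C vs E: C wins 37–19.
D vs E: E wins 32–24.
No candidate beats all others: A beats B beats D beats A, a majority cycle.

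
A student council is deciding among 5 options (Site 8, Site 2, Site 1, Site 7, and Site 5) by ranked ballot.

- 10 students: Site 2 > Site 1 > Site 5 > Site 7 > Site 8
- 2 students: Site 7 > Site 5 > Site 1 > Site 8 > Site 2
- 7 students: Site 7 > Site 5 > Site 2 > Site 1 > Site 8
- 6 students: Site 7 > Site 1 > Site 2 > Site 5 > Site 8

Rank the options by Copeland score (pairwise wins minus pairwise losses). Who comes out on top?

Site 7

Pairwise results:
  Site 8 vs Site 2: Site 2 wins 23–2.
  Site 8 vs Site 1: Site 1 wins 25–0.
  Site 8 vs Site 7: Site 7 wins 25–0.
  Site 8 vs Site 5: Site 5 wins 25–0.
  Site 2 vs Site 1: Site 2 wins 17–8.
  Site 2 vs Site 7: Site 7 wins 15–10.
  Site 2 vs Site 5: Site 2 wins 16–9.
  Site 1 vs Site 7: Site 7 wins 15–10.
  Site 1 vs Site 5: Site 1 wins 16–9.
  Site 7 vs Site 5: Site 7 wins 15–10.
Copeland scores (wins − losses):
  Site 8: 0 − 4 = -4
  Site 2: 3 − 1 = 2
  Site 1: 2 − 2 = 0
  Site 7: 4 − 0 = 4
  Site 5: 1 − 3 = -2
Site 7 has the best Copeland score.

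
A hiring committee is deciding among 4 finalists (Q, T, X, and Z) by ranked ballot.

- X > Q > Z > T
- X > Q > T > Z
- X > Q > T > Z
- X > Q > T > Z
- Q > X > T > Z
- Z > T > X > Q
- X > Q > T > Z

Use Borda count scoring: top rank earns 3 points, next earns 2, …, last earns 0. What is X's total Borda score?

18

Borda scores:
  Q: 2 + 2 + 2 + 2 + 3 + 0 + 2 = 13
  T: 0 + 1 + 1 + 1 + 1 + 2 + 1 = 7
  X: 3 + 3 + 3 + 3 + 2 + 1 + 3 = 18
  Z: 1 + 0 + 0 + 0 + 0 + 3 + 0 = 4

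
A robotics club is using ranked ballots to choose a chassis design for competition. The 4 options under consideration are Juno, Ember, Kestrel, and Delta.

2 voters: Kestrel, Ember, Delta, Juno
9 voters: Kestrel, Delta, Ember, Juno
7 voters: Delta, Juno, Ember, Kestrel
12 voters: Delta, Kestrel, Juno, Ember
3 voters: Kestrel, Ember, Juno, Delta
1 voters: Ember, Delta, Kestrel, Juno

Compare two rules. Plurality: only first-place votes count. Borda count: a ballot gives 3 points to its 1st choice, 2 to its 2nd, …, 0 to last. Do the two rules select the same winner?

Plurality first-place counts: Juno 0, Ember 1, Kestrel 14, Delta 19 → Delta.
Borda totals: Juno 29, Ember 29, Kestrel 67, Delta 79 → Delta.
The two rules agree on Delta.

Yes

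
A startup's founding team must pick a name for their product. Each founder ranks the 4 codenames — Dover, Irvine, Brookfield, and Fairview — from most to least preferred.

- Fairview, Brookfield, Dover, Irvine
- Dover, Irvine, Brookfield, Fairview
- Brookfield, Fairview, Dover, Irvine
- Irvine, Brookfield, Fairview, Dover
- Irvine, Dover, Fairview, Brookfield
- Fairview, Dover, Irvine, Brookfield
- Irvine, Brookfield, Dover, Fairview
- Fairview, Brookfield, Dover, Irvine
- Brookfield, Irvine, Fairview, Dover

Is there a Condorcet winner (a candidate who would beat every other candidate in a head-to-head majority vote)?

Head-to-head results (9 voters total):
Dover vs Irvine: Dover wins 5–4.
Dover vs Brookfield: Brookfield wins 6–3.
Dover vs Fairview: Fairview wins 6–3.
Irvine vs Brookfield: Irvine wins 5–4.
Irvine vs Fairview: Irvine wins 5–4.
Brookfield vs Fairview: Brookfield wins 5–4.
No candidate beats all others: Dover beats Irvine beats Brookfield beats Dover, a majority cycle.

No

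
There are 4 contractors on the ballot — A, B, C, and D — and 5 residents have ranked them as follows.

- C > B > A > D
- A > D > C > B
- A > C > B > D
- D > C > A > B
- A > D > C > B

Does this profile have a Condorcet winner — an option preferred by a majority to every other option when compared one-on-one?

Head-to-head results (5 voters total):
A vs B: A wins 4–1.
A vs C: A wins 3–2.
A vs D: A wins 4–1.
B vs C: C wins 5–0.
B vs D: D wins 3–2.
C vs D: D wins 3–2.
A beats each rival — B (4–1), C (3–2), D (4–1) — so A is the Condorcet winner.

Yes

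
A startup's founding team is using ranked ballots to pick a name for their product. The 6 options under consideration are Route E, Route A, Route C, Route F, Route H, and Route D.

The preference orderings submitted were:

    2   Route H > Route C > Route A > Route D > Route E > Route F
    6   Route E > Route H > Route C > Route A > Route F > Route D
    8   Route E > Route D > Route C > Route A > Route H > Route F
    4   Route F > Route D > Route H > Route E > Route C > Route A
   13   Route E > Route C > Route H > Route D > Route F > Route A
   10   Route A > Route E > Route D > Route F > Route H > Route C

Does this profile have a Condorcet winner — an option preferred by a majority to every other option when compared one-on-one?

Yes

Head-to-head results (43 voters total):
Route E vs Route A: Route E wins 31–12.
Route E vs Route C: Route E wins 41–2.
Route E vs Route F: Route E wins 39–4.
Route E vs Route H: Route E wins 37–6.
Route E vs Route D: Route E wins 37–6.
Route A vs Route C: Route C wins 33–10.
Route A vs Route F: Route A wins 26–17.
Route A vs Route H: Route H wins 25–18.
Route A vs Route D: Route D wins 25–18.
Route C vs Route F: Route C wins 29–14.
Route C vs Route H: Route H wins 22–21.
Route C vs Route D: Route D wins 22–21.
Route F vs Route H: Route H wins 29–14.
Route F vs Route D: Route D wins 33–10.
Route H vs Route D: Route D wins 22–21.
Route E beats each rival — Route A (31–12), Route C (41–2), Route F (39–4), Route H (37–6), Route D (37–6) — so Route E is the Condorcet winner.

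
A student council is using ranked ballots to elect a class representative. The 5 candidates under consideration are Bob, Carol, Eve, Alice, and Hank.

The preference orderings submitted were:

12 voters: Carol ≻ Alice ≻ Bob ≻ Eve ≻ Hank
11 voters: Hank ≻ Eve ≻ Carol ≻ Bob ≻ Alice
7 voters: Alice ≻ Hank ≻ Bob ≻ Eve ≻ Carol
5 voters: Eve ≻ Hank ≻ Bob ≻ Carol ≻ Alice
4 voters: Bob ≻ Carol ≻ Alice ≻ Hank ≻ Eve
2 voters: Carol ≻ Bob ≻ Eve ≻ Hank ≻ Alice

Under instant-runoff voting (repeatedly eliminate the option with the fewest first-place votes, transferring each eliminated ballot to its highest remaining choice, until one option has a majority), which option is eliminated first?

Round 1: Carol 14, Hank 11, Alice 7, Eve 5, Bob 4. Bob has the fewest and is eliminated.
Round 2: Carol 18, Hank 11, Alice 7, Eve 5. Eve has the fewest and is eliminated.
Round 3: Carol 18, Hank 16, Alice 7. Alice has the fewest and is eliminated.
Round 4: Hank 23, Carol 18. Hank has a majority.

Bob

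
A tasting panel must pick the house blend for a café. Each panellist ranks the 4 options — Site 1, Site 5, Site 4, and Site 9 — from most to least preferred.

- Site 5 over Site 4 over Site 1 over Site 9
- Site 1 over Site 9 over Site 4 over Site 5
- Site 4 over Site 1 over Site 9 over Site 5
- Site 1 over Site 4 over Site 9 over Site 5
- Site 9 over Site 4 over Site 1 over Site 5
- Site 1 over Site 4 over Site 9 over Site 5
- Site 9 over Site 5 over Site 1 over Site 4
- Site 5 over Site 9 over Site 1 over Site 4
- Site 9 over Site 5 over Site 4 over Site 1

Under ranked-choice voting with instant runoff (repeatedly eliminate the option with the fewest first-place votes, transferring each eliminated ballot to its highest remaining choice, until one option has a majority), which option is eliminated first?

Site 4

Round 1: Site 1 3, Site 9 3, Site 5 2, Site 4 1. Site 4 has the fewest and is eliminated.
Round 2: Site 1 4, Site 9 3, Site 5 2. Site 5 has the fewest and is eliminated.
Round 3: Site 1 5, Site 9 4. Site 1 has a majority.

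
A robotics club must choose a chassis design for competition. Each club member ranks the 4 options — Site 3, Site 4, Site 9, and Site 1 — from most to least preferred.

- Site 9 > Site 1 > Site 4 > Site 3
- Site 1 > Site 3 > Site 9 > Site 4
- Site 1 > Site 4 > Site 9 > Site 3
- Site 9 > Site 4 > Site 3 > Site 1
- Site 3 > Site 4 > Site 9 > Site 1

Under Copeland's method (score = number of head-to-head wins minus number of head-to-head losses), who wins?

Site 9

Pairwise results:
  Site 3 vs Site 4: Site 4 wins 3–2.
  Site 3 vs Site 9: Site 9 wins 3–2.
  Site 3 vs Site 1: Site 1 wins 3–2.
  Site 4 vs Site 9: Site 9 wins 3–2.
  Site 4 vs Site 1: Site 1 wins 3–2.
  Site 9 vs Site 1: Site 9 wins 3–2.
Copeland scores (wins − losses):
  Site 3: 0 − 3 = -3
  Site 4: 1 − 2 = -1
  Site 9: 3 − 0 = 3
  Site 1: 2 − 1 = 1
Site 9 has the best Copeland score.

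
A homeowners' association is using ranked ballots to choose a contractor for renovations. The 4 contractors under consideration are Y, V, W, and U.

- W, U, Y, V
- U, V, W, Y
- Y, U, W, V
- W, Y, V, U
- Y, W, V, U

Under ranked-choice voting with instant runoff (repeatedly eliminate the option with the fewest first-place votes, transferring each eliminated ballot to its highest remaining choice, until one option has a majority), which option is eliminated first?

V

Round 1: Y 2, W 2, U 1, V 0. V has the fewest and is eliminated.
Round 2: Y 2, W 2, U 1. U has the fewest and is eliminated.
Round 3: W 3, Y 2. W has a majority.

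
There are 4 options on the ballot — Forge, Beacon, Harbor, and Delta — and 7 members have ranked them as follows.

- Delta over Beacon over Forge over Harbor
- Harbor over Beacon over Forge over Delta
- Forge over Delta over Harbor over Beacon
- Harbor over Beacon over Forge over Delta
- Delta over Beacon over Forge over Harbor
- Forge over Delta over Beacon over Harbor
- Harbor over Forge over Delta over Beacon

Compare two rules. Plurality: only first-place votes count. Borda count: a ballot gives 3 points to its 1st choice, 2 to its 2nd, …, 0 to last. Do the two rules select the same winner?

Plurality first-place counts: Forge 2, Beacon 0, Harbor 3, Delta 2 → Harbor.
Borda totals: Forge 12, Beacon 9, Harbor 10, Delta 11 → Forge.
The two rules disagree: plurality picks Harbor, Borda picks Forge.

No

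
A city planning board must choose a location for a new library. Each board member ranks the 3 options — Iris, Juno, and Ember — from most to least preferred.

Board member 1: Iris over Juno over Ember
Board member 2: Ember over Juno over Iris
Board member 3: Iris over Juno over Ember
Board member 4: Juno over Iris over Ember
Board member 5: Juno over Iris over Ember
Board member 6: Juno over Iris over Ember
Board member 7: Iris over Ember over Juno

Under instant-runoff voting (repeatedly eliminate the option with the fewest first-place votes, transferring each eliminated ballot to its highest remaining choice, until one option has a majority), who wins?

Juno

Round 1: Iris 3, Juno 3, Ember 1. Ember has the fewest and is eliminated.
Round 2: Juno 4, Iris 3. Juno has a majority.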